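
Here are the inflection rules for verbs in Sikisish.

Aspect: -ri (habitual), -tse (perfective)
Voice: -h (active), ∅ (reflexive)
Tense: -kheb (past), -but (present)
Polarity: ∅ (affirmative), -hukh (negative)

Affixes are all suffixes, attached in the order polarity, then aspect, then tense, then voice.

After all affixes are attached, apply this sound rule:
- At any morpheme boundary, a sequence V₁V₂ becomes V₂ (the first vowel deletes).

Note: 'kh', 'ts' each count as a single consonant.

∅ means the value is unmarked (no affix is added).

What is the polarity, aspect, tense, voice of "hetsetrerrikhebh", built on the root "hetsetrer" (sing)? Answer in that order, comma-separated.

Segment: hetsetrer-ri-kheb-h.
polarity: ∅ → affirmative.
aspect: -ri → habitual.
tense: -kheb → past.
voice: -h → active.

affirmative, habitual, past, active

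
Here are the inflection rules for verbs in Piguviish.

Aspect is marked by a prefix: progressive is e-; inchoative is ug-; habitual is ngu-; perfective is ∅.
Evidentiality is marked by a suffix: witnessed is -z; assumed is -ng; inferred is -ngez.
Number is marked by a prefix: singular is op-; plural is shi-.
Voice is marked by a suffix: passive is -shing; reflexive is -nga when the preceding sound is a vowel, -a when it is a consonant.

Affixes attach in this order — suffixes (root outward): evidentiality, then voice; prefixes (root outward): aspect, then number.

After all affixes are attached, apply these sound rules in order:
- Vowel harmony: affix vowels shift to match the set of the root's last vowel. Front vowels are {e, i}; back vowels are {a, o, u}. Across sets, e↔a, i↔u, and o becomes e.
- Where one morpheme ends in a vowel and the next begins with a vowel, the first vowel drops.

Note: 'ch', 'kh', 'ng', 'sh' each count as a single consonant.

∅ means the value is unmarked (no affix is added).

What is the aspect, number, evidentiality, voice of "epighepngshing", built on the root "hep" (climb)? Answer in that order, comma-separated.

Segment: op-ug-hep-ng-shing.
aspect: ug- → inchoative.
number: op- → singular.
evidentiality: -ng → assumed.
voice: -shing → passive.

inchoative, singular, assumed, passive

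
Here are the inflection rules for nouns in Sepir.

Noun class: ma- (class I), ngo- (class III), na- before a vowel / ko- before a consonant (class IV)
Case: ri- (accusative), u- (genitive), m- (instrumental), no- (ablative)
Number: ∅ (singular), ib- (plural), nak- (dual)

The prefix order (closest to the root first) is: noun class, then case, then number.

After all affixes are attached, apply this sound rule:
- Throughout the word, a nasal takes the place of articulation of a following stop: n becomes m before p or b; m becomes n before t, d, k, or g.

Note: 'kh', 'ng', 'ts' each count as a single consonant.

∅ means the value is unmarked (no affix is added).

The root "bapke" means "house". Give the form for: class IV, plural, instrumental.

Attach noun class class IV ko- (before consonant 'b') → kobapke.
Attach case instrumental m- → mkobapke.
Attach number plural ib- → ibmkobapke.
Apply nasal assimilation: ibmkobapke → ibnkobapke.

ibnkobapke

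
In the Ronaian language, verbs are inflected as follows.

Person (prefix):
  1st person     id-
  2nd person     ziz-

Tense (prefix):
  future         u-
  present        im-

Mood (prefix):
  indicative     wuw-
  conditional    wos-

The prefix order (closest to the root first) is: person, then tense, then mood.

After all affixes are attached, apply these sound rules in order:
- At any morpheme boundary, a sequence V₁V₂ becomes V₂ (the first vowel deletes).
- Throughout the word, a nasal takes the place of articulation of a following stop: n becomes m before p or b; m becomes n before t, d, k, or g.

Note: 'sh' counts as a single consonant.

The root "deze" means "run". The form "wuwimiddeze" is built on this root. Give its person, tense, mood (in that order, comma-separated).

Segment: wuw-im-id-deze.
person: id- → 1st person.
tense: im- → present.
mood: wuw- → indicative.

1st person, present, indicative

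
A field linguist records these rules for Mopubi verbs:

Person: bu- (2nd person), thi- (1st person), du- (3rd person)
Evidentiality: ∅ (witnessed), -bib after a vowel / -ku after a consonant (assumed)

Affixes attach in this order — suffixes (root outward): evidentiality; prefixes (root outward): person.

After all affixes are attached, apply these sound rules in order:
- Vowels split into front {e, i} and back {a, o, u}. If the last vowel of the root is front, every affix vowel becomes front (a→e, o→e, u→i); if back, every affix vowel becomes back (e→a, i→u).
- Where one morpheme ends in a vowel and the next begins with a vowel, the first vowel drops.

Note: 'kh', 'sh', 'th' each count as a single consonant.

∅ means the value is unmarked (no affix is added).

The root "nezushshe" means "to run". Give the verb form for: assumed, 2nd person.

Attach person 2nd person bu- → bunezushshe.
Attach evidentiality assumed -bib (after vowel 'e') → bunezushshebib.
Apply vowel harmony: bunezushshebib → binezushshebib.
Vowel deletion: no change.

binezushshebib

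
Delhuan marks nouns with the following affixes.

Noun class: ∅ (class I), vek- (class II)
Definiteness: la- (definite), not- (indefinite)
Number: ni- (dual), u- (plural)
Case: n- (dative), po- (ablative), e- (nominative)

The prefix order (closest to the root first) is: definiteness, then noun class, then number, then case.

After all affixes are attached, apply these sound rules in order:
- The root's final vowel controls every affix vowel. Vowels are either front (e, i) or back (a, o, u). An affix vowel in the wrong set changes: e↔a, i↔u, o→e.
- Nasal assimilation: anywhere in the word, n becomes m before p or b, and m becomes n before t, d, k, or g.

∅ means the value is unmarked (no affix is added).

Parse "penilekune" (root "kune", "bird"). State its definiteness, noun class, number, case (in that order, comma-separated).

definite, class I, dual, ablative

Segment: po-ni-la-kune.
definiteness: la- → definite.
noun class: ∅ → class I.
number: ni- → dual.
case: po- → ablative.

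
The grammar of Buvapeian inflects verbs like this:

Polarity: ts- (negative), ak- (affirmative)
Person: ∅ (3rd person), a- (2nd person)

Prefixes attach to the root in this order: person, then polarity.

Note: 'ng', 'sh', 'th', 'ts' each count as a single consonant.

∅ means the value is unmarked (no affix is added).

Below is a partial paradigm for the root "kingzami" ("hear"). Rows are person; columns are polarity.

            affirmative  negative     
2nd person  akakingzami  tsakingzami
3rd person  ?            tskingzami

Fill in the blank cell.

person = 3rd person: zero marking, form stays kingzami.
Attach polarity affirmative ak- → akkingzami.

akkingzami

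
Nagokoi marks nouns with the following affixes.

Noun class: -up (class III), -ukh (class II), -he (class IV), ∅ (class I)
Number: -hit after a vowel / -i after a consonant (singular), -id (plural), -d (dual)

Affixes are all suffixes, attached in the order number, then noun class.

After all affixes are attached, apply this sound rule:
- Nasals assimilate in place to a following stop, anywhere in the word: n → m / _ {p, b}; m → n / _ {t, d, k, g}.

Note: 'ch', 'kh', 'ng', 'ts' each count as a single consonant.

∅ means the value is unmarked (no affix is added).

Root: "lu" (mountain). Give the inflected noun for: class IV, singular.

luhithe

Attach number singular -hit (after vowel 'u') → luhit.
Attach noun class class IV -he → luhithe.
Nasal assimilation: no change.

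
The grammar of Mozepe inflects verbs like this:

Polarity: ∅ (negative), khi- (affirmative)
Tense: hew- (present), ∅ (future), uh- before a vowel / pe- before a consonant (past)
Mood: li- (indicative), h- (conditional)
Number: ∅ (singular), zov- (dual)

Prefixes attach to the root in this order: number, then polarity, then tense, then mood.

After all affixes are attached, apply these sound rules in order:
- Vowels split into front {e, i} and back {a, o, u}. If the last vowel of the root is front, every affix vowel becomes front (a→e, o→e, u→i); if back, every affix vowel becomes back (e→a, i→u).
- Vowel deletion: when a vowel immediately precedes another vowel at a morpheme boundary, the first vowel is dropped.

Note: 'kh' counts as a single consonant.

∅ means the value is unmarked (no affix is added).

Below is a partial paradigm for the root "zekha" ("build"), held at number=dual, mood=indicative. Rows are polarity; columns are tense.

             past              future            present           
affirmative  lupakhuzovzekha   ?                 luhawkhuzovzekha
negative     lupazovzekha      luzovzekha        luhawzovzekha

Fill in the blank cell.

lukhuzovzekha

Attach number dual zov- → zovzekha.
Attach polarity affirmative khi- → khizovzekha.
tense = future: zero marking, form stays khizovzekha.
Attach mood indicative li- → likhizovzekha.
Apply vowel harmony: likhizovzekha → lukhuzovzekha.
Vowel deletion: no change.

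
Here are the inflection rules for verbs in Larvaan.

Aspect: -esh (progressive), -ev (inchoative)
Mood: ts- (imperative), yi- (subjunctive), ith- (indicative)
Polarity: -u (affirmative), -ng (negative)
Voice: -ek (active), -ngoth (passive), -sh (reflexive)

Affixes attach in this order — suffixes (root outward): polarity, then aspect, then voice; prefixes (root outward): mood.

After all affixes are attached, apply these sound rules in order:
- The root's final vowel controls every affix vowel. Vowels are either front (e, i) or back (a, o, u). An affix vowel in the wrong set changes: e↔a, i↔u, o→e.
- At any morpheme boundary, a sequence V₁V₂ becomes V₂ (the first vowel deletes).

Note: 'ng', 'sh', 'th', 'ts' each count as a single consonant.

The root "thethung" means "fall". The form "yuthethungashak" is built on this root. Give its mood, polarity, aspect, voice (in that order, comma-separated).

Segment: yi-thethung-u-esh-ek.
mood: yi- → subjunctive.
polarity: -u → affirmative.
aspect: -esh → progressive.
voice: -ek → active.

subjunctive, affirmative, progressive, active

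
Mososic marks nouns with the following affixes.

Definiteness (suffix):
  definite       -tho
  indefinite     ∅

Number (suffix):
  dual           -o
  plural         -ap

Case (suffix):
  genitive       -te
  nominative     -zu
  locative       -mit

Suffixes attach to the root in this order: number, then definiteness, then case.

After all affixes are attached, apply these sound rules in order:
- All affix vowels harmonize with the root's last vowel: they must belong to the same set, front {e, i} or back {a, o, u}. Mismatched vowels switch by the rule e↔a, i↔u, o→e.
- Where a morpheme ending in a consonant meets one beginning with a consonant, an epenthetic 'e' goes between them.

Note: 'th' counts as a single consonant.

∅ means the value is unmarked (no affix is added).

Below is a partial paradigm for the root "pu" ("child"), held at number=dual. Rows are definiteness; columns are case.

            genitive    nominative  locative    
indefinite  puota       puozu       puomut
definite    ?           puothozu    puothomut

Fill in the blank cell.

Attach number dual -o → puo.
Attach definiteness definite -tho → puotho.
Attach case genitive -te → puothote.
Apply vowel harmony: puothote → puothota.
Epenthesis: no change.

puothota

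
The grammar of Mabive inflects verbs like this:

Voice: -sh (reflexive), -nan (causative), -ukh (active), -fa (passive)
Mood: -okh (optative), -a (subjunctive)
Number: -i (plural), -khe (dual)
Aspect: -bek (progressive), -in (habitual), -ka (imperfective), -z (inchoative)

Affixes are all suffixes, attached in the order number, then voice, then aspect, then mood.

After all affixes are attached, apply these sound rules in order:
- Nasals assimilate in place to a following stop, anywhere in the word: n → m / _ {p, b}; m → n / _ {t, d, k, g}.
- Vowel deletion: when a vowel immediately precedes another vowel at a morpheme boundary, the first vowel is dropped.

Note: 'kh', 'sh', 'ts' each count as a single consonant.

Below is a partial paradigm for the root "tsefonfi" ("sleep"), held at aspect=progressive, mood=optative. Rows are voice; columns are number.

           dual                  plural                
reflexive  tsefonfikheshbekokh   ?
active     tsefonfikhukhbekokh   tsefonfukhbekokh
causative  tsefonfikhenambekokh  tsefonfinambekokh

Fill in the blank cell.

tsefonfishbekokh

Attach number plural -i → tsefonfii.
Attach voice reflexive -sh → tsefonfiish.
Attach aspect progressive -bek → tsefonfiishbek.
Attach mood optative -okh → tsefonfiishbekokh.
Nasal assimilation: no change.
Apply vowel deletion: tsefonfiishbekokh → tsefonfishbekokh.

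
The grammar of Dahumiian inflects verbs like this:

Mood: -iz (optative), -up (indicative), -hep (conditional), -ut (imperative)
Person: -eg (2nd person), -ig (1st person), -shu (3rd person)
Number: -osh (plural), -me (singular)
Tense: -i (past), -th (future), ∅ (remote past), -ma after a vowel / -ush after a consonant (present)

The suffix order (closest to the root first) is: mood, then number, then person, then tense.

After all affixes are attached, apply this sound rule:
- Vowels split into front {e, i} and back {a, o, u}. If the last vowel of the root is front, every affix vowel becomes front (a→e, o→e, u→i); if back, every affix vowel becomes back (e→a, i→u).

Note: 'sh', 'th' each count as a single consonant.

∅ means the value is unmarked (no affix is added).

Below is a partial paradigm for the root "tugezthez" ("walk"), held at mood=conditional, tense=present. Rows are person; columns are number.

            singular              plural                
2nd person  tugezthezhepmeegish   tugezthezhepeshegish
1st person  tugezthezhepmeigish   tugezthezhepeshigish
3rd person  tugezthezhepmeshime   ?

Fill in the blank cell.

tugezthezhepeshshime

Attach mood conditional -hep → tugezthezhep.
Attach number plural -osh → tugezthezheposh.
Attach person 3rd person -shu → tugezthezheposhshu.
Attach tense present -ma (after vowel 'u') → tugezthezheposhshuma.
Apply vowel harmony: tugezthezheposhshuma → tugezthezhepeshshime.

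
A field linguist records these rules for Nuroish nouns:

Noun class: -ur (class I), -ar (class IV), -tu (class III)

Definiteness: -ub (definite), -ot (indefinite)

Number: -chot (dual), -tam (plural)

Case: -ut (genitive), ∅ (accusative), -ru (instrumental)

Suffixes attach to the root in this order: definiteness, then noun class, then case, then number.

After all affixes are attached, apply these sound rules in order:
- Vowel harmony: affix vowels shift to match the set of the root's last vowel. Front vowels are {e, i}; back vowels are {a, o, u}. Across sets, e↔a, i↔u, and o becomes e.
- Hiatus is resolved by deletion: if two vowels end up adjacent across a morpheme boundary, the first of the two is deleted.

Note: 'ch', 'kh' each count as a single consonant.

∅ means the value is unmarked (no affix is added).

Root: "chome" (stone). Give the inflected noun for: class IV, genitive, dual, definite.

Attach definiteness definite -ub → chomeub.
Attach noun class class IV -ar → chomeubar.
Attach case genitive -ut → chomeubarut.
Attach number dual -chot → chomeubarutchot.
Apply vowel harmony: chomeubarutchot → chomeiberitchet.
Apply vowel deletion: chomeiberitchet → chomiberitchet.

chomiberitchet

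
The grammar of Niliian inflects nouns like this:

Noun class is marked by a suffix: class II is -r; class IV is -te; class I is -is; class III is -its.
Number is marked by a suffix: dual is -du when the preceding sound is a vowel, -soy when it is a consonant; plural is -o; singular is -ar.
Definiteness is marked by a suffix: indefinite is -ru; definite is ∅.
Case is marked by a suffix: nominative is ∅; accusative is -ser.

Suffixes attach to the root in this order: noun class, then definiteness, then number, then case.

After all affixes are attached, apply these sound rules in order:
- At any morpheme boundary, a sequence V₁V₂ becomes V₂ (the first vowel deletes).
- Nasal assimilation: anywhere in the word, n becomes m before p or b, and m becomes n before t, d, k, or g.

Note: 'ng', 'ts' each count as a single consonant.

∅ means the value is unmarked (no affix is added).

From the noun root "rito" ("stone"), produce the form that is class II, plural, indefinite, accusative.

ritorroser

Attach noun class class II -r → ritor.
Attach definiteness indefinite -ru → ritorru.
Attach number plural -o → ritorruo.
Attach case accusative -ser → ritorruoser.
Apply vowel deletion: ritorruoser → ritorroser.
Nasal assimilation: no change.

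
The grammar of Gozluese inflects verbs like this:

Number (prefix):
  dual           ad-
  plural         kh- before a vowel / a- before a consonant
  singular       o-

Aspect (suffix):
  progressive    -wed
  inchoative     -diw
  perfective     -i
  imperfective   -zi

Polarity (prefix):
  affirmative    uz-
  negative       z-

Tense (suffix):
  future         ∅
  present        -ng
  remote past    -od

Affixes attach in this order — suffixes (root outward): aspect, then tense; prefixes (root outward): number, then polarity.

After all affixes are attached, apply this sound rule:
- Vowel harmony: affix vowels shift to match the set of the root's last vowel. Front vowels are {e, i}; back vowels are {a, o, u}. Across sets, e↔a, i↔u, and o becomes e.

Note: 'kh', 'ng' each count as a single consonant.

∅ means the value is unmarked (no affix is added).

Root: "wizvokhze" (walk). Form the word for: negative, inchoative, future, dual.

Attach aspect inchoative -diw → wizvokhzediw.
tense = future: zero marking, form stays wizvokhzediw.
Attach number dual ad- → adwizvokhzediw.
Attach polarity negative z- → zadwizvokhzediw.
Apply vowel harmony: zadwizvokhzediw → zedwizvokhzediw.

zedwizvokhzediw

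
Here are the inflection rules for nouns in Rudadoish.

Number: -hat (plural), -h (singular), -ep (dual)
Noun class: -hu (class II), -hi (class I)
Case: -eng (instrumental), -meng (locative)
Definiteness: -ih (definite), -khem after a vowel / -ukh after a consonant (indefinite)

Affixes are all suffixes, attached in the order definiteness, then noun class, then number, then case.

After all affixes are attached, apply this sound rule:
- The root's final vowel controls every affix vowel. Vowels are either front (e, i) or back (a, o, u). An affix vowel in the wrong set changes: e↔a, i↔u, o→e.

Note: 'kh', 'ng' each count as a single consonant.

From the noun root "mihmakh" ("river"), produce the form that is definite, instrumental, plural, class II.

mihmakhuhhuhatang

Attach definiteness definite -ih → mihmakhih.
Attach noun class class II -hu → mihmakhihhu.
Attach number plural -hat → mihmakhihhuhat.
Attach case instrumental -eng → mihmakhihhuhateng.
Apply vowel harmony: mihmakhihhuhateng → mihmakhuhhuhatang.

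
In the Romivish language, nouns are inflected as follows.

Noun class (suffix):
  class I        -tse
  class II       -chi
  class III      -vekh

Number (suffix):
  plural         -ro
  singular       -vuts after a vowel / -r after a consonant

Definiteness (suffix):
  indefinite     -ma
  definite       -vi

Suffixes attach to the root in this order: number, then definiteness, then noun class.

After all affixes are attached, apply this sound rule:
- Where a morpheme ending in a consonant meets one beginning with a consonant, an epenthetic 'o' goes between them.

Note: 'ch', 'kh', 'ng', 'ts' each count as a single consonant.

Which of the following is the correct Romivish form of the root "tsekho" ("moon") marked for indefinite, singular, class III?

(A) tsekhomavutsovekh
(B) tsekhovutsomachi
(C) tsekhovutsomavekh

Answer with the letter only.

C

Attach number singular -vuts (after vowel 'o') → tsekhovuts.
Attach definiteness indefinite -ma → tsekhovutsma.
Attach noun class class III -vekh → tsekhovutsmavekh.
Apply epenthesis: tsekhovutsmavekh → tsekhovutsomavekh.
So the correct form is tsekhovutsomavekh, option (C).
(B) tsekhovutsomachi is wrong: it uses class II instead of class III for noun class.
(A) tsekhomavutsovekh is wrong: it has the affixes in the wrong order.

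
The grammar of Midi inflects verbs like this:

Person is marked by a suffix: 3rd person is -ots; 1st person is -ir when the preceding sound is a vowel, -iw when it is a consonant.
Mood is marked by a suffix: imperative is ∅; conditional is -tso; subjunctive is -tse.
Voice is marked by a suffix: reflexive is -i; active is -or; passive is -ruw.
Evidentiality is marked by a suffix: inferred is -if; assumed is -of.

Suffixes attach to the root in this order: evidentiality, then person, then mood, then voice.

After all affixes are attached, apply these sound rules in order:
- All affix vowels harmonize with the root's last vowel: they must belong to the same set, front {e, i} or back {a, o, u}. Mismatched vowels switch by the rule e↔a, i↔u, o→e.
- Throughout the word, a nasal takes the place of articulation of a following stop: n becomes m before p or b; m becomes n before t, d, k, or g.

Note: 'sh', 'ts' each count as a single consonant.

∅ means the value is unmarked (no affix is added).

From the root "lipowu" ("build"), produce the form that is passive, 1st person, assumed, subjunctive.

Attach evidentiality assumed -of → lipowuof.
Attach person 1st person -iw (after consonant 'f') → lipowuofiw.
Attach mood subjunctive -tse → lipowuofiwtse.
Attach voice passive -ruw → lipowuofiwtseruw.
Apply vowel harmony: lipowuofiwtseruw → lipowuofuwtsaruw.
Nasal assimilation: no change.

lipowuofuwtsaruw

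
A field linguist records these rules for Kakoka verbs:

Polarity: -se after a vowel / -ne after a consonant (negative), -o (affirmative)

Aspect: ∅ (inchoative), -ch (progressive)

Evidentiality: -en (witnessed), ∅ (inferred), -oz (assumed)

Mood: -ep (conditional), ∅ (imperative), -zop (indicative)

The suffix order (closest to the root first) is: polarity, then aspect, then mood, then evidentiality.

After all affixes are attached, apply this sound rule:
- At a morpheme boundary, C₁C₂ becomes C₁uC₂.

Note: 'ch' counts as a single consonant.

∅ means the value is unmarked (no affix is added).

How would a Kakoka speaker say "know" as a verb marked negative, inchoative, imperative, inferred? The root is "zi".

Attach polarity negative -se (after vowel 'i') → zise.
aspect = inchoative: zero marking, form stays zise.
mood = imperative: zero marking, form stays zise.
evidentiality = inferred: zero marking, form stays zise.
Epenthesis: no change.

zise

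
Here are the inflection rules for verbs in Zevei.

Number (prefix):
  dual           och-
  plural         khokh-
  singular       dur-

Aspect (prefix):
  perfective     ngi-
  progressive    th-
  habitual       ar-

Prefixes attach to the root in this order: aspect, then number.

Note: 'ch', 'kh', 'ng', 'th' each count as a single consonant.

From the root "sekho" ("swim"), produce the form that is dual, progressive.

ochthsekho

Attach aspect progressive th- → thsekho.
Attach number dual och- → ochthsekho.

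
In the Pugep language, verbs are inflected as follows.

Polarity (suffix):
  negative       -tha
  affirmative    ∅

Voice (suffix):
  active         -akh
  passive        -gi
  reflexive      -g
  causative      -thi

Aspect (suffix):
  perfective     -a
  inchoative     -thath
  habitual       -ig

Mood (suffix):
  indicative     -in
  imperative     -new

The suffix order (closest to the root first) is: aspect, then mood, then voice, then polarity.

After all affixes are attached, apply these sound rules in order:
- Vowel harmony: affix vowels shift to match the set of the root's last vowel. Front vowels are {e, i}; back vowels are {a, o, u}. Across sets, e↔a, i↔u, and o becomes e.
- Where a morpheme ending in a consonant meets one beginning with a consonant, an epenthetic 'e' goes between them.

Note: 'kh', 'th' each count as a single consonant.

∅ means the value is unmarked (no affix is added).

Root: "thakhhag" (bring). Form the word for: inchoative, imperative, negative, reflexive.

Attach aspect inchoative -thath → thakhhagthath.
Attach mood imperative -new → thakhhagthathnew.
Attach voice reflexive -g → thakhhagthathnewg.
Attach polarity negative -tha → thakhhagthathnewgtha.
Apply vowel harmony: thakhhagthathnewgtha → thakhhagthathnawgtha.
Apply epenthesis: thakhhagthathnawgtha → thakhhagethathenawegetha.

thakhhagethathenawegetha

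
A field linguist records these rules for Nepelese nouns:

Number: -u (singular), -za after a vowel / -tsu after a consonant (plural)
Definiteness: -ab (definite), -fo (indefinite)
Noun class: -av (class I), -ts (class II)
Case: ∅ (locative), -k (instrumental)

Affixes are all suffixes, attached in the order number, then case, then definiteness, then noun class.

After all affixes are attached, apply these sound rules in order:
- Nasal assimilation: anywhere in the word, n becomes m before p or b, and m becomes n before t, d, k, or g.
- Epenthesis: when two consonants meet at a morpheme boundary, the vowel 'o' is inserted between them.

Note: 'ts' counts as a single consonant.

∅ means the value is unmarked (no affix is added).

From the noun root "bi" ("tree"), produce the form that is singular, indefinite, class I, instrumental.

biukofoav

Attach number singular -u → biu.
Attach case instrumental -k → biuk.
Attach definiteness indefinite -fo → biukfo.
Attach noun class class I -av → biukfoav.
Nasal assimilation: no change.
Apply epenthesis: biukfoav → biukofoav.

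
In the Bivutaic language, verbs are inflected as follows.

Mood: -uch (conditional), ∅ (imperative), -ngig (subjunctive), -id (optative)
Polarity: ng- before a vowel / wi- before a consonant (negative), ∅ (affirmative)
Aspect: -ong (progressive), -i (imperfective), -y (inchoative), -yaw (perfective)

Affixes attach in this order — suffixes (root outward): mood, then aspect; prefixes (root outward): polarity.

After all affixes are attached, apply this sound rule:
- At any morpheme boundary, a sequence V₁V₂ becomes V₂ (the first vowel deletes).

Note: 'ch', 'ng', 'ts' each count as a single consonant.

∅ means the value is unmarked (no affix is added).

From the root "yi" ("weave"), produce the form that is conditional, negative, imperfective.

Attach mood conditional -uch → yiuch.
Attach aspect imperfective -i → yiuchi.
Attach polarity negative wi- (before consonant 'y') → wiyiuchi.
Apply vowel deletion: wiyiuchi → wiyuchi.

wiyuchi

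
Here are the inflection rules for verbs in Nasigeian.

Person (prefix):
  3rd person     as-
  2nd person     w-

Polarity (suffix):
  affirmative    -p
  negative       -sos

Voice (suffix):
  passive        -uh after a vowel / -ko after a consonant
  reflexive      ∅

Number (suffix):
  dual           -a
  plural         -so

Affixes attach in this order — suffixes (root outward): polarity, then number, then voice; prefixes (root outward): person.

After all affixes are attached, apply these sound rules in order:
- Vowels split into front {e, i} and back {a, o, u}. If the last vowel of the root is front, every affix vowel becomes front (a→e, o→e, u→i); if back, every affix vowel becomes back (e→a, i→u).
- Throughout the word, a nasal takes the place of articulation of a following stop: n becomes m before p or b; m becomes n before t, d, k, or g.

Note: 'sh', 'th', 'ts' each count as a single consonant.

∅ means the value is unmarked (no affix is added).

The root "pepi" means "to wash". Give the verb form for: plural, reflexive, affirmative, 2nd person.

wpepipse

Attach polarity affirmative -p → pepip.
Attach number plural -so → pepipso.
voice = reflexive: zero marking, form stays pepipso.
Attach person 2nd person w- → wpepipso.
Apply vowel harmony: wpepipso → wpepipse.
Nasal assimilation: no change.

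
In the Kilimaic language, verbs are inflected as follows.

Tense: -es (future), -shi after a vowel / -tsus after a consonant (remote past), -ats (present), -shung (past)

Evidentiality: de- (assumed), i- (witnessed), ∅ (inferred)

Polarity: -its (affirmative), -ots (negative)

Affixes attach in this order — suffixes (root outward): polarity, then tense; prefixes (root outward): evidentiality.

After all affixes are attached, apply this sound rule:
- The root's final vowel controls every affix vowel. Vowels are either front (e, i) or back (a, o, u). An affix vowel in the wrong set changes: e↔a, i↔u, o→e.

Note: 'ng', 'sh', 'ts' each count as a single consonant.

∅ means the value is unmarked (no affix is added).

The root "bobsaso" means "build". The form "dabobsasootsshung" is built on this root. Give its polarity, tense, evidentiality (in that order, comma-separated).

negative, past, assumed

Segment: de-bobsaso-ots-shung.
polarity: -ots → negative.
tense: -shung → past.
evidentiality: de- → assumed.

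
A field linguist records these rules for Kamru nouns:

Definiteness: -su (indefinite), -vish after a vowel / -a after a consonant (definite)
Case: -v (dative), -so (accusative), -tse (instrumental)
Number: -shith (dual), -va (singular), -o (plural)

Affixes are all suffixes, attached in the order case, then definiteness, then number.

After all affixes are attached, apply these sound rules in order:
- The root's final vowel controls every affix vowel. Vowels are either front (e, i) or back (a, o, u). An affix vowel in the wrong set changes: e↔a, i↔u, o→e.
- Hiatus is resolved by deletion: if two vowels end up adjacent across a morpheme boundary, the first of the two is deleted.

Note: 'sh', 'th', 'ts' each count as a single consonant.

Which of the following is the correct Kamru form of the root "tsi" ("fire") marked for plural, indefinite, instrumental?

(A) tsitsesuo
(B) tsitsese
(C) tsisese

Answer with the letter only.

Attach case instrumental -tse → tsitse.
Attach definiteness indefinite -su → tsitsesu.
Attach number plural -o → tsitsesuo.
Apply vowel harmony: tsitsesuo → tsitsesie.
Apply vowel deletion: tsitsesie → tsitsese.
So the correct form is tsitsese, option (B).
(A) tsitsesuo is wrong: it fails to apply the sound rule(s).
(C) tsisese is wrong: it uses accusative instead of instrumental for case.

B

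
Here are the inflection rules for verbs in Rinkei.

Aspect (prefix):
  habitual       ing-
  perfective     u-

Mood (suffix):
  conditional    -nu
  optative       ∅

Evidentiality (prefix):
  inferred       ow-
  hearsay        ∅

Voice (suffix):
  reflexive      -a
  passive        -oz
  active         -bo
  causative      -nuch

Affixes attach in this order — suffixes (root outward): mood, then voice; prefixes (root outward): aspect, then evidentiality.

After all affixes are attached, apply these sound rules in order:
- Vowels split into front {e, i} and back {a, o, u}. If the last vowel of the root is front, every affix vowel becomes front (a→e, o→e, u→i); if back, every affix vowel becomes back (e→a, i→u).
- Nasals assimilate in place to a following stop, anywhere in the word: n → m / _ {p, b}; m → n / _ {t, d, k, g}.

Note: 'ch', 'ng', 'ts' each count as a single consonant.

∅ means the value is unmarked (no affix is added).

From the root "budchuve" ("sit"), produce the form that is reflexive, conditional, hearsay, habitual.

Attach aspect habitual ing- → ingbudchuve.
evidentiality = hearsay: zero marking, form stays ingbudchuve.
Attach mood conditional -nu → ingbudchuvenu.
Attach voice reflexive -a → ingbudchuvenua.
Apply vowel harmony: ingbudchuvenua → ingbudchuvenie.
Nasal assimilation: no change.

ingbudchuvenie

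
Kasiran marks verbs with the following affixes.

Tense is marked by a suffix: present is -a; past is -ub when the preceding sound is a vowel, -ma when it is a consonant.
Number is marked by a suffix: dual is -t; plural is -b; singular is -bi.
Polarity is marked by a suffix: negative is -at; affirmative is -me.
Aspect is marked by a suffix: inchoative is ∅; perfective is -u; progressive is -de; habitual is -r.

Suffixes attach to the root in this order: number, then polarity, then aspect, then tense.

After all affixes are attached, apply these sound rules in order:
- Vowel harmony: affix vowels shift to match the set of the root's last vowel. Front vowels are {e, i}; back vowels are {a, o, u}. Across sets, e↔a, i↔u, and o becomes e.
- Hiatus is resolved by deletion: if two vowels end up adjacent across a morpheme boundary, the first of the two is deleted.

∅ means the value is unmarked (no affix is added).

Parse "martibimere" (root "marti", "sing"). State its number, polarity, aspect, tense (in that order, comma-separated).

singular, affirmative, habitual, present

Segment: marti-bi-me-r-a.
number: -bi → singular.
polarity: -me → affirmative.
aspect: -r → habitual.
tense: -a → present.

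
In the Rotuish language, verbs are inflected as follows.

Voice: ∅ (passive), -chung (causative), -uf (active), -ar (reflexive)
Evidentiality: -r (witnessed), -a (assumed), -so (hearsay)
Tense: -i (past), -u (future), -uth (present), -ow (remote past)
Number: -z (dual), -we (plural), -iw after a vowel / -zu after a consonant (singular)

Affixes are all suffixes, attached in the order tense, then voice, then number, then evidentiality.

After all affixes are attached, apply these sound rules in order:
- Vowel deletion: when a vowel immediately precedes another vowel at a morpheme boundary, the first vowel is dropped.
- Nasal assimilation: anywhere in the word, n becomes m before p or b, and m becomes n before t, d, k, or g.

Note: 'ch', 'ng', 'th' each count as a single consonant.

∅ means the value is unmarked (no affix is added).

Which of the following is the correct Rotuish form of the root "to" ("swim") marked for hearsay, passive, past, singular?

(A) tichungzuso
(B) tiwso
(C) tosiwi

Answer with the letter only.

B

Attach tense past -i → toi.
voice = passive: zero marking, form stays toi.
Attach number singular -iw (after vowel 'i') → toiiw.
Attach evidentiality hearsay -so → toiiwso.
Apply vowel deletion: toiiwso → tiwso.
Nasal assimilation: no change.
So the correct form is tiwso, option (B).
(A) tichungzuso is wrong: it uses causative instead of passive for voice.
(C) tosiwi is wrong: it has the affixes in the wrong order.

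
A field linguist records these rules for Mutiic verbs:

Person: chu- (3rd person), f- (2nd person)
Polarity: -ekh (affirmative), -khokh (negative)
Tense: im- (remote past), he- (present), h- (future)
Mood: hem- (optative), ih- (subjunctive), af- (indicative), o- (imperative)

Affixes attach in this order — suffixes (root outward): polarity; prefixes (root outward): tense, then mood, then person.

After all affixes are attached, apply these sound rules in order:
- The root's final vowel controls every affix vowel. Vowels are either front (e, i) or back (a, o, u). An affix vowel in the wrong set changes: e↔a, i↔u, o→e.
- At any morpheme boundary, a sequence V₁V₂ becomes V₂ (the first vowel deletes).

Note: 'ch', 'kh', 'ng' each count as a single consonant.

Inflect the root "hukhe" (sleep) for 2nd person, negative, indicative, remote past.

fefimhukhekhekh

Attach tense remote past im- → imhukhe.
Attach polarity negative -khokh → imhukhekhokh.
Attach mood indicative af- → afimhukhekhokh.
Attach person 2nd person f- → fafimhukhekhokh.
Apply vowel harmony: fafimhukhekhokh → fefimhukhekhekh.
Vowel deletion: no change.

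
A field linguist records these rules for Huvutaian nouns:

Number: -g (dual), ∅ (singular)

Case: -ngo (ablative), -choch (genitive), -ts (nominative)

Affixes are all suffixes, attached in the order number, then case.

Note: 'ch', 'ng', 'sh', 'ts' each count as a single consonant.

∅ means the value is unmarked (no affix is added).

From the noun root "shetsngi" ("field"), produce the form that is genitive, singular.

shetsngichoch

number = singular: zero marking, form stays shetsngi.
Attach case genitive -choch → shetsngichoch.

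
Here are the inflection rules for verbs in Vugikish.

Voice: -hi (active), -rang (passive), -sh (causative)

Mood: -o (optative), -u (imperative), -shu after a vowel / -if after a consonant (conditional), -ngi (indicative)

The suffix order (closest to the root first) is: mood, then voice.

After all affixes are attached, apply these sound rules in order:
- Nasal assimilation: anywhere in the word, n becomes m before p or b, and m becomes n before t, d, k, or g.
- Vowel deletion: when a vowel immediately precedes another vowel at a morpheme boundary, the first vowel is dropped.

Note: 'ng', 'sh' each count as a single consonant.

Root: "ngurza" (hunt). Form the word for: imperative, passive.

ngurzurang

Attach mood imperative -u → ngurzau.
Attach voice passive -rang → ngurzaurang.
Nasal assimilation: no change.
Apply vowel deletion: ngurzaurang → ngurzurang.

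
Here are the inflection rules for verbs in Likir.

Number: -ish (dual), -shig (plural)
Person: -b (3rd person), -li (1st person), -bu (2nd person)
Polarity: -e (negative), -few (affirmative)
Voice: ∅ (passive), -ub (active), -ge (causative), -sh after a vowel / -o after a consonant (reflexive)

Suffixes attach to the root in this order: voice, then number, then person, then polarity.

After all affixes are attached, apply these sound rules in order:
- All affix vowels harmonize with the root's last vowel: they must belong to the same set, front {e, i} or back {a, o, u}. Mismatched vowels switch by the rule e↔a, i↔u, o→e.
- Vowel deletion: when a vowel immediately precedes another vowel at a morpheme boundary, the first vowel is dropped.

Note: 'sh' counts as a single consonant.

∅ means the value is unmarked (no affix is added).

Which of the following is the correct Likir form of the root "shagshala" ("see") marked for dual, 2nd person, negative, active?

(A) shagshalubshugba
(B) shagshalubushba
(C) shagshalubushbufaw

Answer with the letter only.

Attach voice active -ub → shagshalaub.
Attach number dual -ish → shagshalaubish.
Attach person 2nd person -bu → shagshalaubishbu.
Attach polarity negative -e → shagshalaubishbue.
Apply vowel harmony: shagshalaubishbue → shagshalaubushbua.
Apply vowel deletion: shagshalaubushbua → shagshalubushba.
So the correct form is shagshalubushba, option (B).
(A) shagshalubshugba is wrong: it uses plural instead of dual for number.
(C) shagshalubushbufaw is wrong: it uses affirmative instead of negative for polarity.

B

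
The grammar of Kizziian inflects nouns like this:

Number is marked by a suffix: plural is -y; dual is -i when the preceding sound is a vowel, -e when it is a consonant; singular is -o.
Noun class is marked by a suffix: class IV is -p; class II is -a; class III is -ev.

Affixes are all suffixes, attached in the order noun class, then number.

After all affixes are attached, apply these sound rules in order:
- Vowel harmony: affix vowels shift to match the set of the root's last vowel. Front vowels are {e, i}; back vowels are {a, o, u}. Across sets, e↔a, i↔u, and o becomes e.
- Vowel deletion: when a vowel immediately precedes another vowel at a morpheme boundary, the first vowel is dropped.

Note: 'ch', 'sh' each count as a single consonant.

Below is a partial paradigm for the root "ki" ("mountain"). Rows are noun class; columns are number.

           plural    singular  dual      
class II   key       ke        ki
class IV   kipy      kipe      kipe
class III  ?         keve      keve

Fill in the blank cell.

kevy

Attach noun class class III -ev → kiev.
Attach number plural -y → kievy.
Vowel harmony: no change.
Apply vowel deletion: kievy → kevy.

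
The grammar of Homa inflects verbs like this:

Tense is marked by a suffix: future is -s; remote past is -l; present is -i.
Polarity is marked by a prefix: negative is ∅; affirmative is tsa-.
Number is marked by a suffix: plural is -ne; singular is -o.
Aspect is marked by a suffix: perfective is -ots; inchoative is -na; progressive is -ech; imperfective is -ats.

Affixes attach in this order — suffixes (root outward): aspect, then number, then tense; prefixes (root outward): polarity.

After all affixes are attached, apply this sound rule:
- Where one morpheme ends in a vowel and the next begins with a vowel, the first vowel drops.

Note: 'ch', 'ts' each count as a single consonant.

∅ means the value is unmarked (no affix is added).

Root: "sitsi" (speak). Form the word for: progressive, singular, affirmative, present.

tsasitsechi

Attach aspect progressive -ech → sitsiech.
Attach number singular -o → sitsiecho.
Attach tense present -i → sitsiechoi.
Attach polarity affirmative tsa- → tsasitsiechoi.
Apply vowel deletion: tsasitsiechoi → tsasitsechi.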